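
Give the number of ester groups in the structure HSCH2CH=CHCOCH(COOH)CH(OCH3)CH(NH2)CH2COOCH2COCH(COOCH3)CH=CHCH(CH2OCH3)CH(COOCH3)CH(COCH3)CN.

3

Reading the structure from left to right:
  HSCH2: –SH on an sp³ carbon → thiol.
  CH=CH: C=C double bond → alkene.
  CO: –C(=O)– with carbon on both sides → ketone.
  CH(COOH): pendant –COOH: carbonyl C bonded to C and –OH → carboxylic acid.
  CH(OCH3): pendant –OCH3: C–O–C with sp³ C, no adjacent C=O → ether.
  CH(NH2): –NH2 on an sp³ carbon with no adjacent C=O → amine.
  CH2COOCH2: –C(=O)–O–C with C on the carbonyl side → ester.
  CO: –C(=O)– with carbon on both sides → ketone.
  CH(COOCH3): pendant –COOCH3: carbonyl C bonded to C and –OCH3 → ester.
  CH=CH: C=C double bond → alkene.
  CH(CH2OCH3): pendant –CH2OCH3: C–O–C linkage → ether.
  CH(COOCH3): pendant –COOCH3: carbonyl C bonded to C and –OCH3 → ester.
  CH(COCH3): pendant –COCH3: carbonyl C bonded to two carbons → ketone.
  CN: –C≡N: carbon triple-bonded to nitrogen → nitrile.
Ester appears at: CH2COOCH2, CH(COOCH3), CH(COOCH3) → 3.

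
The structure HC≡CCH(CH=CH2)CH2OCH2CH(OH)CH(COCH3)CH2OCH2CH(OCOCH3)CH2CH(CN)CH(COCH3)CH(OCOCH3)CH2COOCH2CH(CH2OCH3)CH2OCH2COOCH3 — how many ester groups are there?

4

Reading the structure from left to right:
  HC≡C: C≡C triple bond → alkyne.
  CH(CH=CH2): pendant –CH=CH2: C=C double bond → alkene.
  CH2OCH2: C–O–C with sp³ carbons on both sides and no adjacent C=O → ether.
  CH(OH): –OH on an sp³ carbon → alcohol (secondary).
  CH(COCH3): pendant –COCH3: carbonyl C bonded to two carbons → ketone.
  CH2OCH2: C–O–C with sp³ carbons on both sides and no adjacent C=O → ether.
  CH(OCOCH3): pendant –OC(=O)CH3: an acyloxy group → ester.
  CH(CN): pendant –C≡N: nitrile.
  CH(COCH3): pendant –COCH3: carbonyl C bonded to two carbons → ketone.
  CH(OCOCH3): pendant –OC(=O)CH3: an acyloxy group → ester.
  CH2COOCH2: –C(=O)–O–C with C on the carbonyl side → ester.
  CH(CH2OCH3): pendant –CH2OCH3: C–O–C linkage → ether.
  CH2OCH2: C–O–C with sp³ carbons on both sides and no adjacent C=O → ether.
  COOCH3: –C(=O)OCH3: carbonyl C bonded to C and to –OCH3 → ester (not ketone + ether).
Ester appears at: CH(OCOCH3), CH(OCOCH3), CH2COOCH2, COOCH3 → 4.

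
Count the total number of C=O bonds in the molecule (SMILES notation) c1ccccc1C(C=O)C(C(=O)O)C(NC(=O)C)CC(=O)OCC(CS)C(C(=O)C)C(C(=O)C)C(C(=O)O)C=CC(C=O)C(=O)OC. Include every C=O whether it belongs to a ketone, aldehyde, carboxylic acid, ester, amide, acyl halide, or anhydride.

9

CH(CHO): aldehyde, 1 C=O (running total 1).
CH(COOH): carboxylic acid, 1 C=O (running total 2).
CH(NHCOCH3): amide, 1 C=O (running total 3).
CH2COOCH2: ester, 1 C=O (running total 4).
CH(COCH3): ketone, 1 C=O (running total 5).
CH(COCH3): ketone, 1 C=O (running total 6).
CH(COOH): carboxylic acid, 1 C=O (running total 7).
CH(CHO): aldehyde, 1 C=O (running total 8).
COOCH3: ester, 1 C=O (running total 9).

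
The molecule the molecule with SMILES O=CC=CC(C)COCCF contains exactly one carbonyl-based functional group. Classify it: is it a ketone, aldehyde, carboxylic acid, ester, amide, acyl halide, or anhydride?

The carbonyl is in the OHC segment: terminal –CHO: carbonyl C bonded to H and C → aldehyde.

aldehyde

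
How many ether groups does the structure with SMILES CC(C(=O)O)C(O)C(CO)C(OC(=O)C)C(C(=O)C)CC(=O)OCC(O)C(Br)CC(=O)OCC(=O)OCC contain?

0

pendant –COOH: carbonyl C bonded to C and –OH → carboxylic acid.
–OH on an sp³ carbon → alcohol (secondary).
pendant –CH2OH on an sp³ backbone C → alcohol.
pendant –OC(=O)CH3: an acyloxy group → ester.
pendant –COCH3: carbonyl C bonded to two carbons → ketone.
–C(=O)–O–C with C on the carbonyl side → ester.
–OH on an sp³ carbon → alcohol (secondary).
halogen on an sp³ carbon → alkyl halide.
–C(=O)–O–C with C on the carbonyl side → ester.
–C(=O)OCH2CH3: carbonyl C bonded to C and to –OEt → ester.
No segment is a ether: CH(OH) is alcohol, not ether; CH(CH2OH) is alcohol, not ether; CH(OCOCH3) is ester, not ether. → 0.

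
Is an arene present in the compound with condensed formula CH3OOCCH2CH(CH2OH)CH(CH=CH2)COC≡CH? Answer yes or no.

Reading the structure from left to right:
  CH3OOC: CH3O–C(=O)–: carbonyl C bonded to C and to –OCH3 → ester (not ketone + ether).
  CH(CH2OH): pendant –CH2OH on an sp³ backbone C → alcohol.
  CH(CH=CH2): pendant –CH=CH2: C=C double bond → alkene.
  CO: –C(=O)– with carbon on both sides → ketone.
  C≡CH: C≡C triple bond → alkyne.
The groups actually present are: alcohol, alkene, alkyne, ester, ketone.

no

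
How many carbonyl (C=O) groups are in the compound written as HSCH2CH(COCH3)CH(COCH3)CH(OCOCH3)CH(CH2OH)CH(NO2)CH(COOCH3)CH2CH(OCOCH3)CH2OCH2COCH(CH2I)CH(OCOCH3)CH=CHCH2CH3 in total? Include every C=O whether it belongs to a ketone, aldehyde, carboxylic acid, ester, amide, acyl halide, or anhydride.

7

CH(COCH3): ketone, 1 C=O (running total 1).
CH(COCH3): ketone, 1 C=O (running total 2).
CH(OCOCH3): ester, 1 C=O (running total 3).
CH(COOCH3): ester, 1 C=O (running total 4).
CH(OCOCH3): ester, 1 C=O (running total 5).
CO: ketone, 1 C=O (running total 6).
CH(OCOCH3): ester, 1 C=O (running total 7).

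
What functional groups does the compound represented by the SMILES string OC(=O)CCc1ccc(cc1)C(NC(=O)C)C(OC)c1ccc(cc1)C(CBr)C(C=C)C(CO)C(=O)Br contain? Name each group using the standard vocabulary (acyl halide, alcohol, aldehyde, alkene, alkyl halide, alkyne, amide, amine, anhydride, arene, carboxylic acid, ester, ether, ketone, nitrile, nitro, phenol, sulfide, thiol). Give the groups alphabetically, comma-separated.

Reading the structure from left to right:
  HOOC: –COOH: carbonyl C bonded to –OH and C → carboxylic acid (the –OH is not a separate alcohol).
  C6H4: para-disubstituted benzene ring → arene.
  CH(NHCOCH3): pendant –NHC(=O)CH3: N bonded to a carbonyl → amide (not amine).
  CH(OCH3): pendant –OCH3: C–O–C with sp³ C, no adjacent C=O → ether.
  C6H4: para-disubstituted benzene ring → arene.
  CH(CH2Br): pendant –CH2X: halogen on sp³ carbon → alkyl halide.
  CH(CH=CH2): pendant –CH=CH2: C=C double bond → alkene.
  CH(CH2OH): pendant –CH2OH on an sp³ backbone C → alcohol.
  COBr: –C(=O)Br: carbonyl C bonded to C and to a halogen → acyl halide (not alkyl halide).

acyl halide, alcohol, alkene, alkyl halide, amide, arene, carboxylic acid, ether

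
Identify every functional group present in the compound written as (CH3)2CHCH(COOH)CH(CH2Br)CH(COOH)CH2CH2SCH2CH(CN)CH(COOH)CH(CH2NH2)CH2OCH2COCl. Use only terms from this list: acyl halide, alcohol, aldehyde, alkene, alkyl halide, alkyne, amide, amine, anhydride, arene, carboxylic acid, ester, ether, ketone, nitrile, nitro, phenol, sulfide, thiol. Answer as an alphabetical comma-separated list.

Working along the chain:
  CH(COOH): pendant –COOH: carbonyl C bonded to C and –OH → carboxylic acid.
  CH(CH2Br): pendant –CH2X: halogen on sp³ carbon → alkyl halide.
  CH(COOH): pendant –COOH: carbonyl C bonded to C and –OH → carboxylic acid.
  CH2SCH2: C–S–C linkage → sulfide (thioether).
  CH(CN): pendant –C≡N: nitrile.
  CH(COOH): pendant –COOH: carbonyl C bonded to C and –OH → carboxylic acid.
  CH(CH2NH2): pendant –CH2NH2: N on sp³ C, no adjacent C=O → amine.
  CH2OCH2: C–O–C with sp³ carbons on both sides and no adjacent C=O → ether.
  COCl: –C(=O)Cl: carbonyl C bonded to C and to a halogen → acyl halide (not alkyl halide).

acyl halide, alkyl halide, amine, carboxylic acid, ether, nitrile, sulfide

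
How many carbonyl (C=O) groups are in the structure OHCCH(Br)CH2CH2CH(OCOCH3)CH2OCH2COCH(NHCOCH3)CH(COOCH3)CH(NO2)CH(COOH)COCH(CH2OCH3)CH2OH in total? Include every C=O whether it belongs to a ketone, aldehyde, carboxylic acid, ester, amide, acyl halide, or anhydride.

7

OHC: aldehyde, 1 C=O (running total 1).
CH(OCOCH3): ester, 1 C=O (running total 2).
CO: ketone, 1 C=O (running total 3).
CH(NHCOCH3): amide, 1 C=O (running total 4).
CH(COOCH3): ester, 1 C=O (running total 5).
CH(COOH): carboxylic acid, 1 C=O (running total 6).
CO: ketone, 1 C=O (running total 7).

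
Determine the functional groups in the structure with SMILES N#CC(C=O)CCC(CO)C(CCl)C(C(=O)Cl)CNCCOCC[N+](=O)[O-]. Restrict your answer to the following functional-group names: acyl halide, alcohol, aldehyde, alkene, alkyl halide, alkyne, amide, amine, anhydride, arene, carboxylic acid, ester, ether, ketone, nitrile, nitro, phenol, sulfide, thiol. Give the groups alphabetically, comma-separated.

acyl halide, alcohol, aldehyde, alkyl halide, amine, ether, nitrile, nitro

N≡C–: carbon triple-bonded to nitrogen → nitrile.
pendant –CHO: carbonyl C bonded to C and H → aldehyde.
pendant –CH2OH on an sp³ backbone C → alcohol.
pendant –CH2X: halogen on sp³ carbon → alkyl halide.
pendant –C(=O)X: carbonyl C bonded to C and halogen → acyl halide.
C–N–C with sp³ carbons and no adjacent C=O → amine (secondary).
C–O–C with sp³ carbons on both sides and no adjacent C=O → ether.
–NO2 on carbon → nitro group.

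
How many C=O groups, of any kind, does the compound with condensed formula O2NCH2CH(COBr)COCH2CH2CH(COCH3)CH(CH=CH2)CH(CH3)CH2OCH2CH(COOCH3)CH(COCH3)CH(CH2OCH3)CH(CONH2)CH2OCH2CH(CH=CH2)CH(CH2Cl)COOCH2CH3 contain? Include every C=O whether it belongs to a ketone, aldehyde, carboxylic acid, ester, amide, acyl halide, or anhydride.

CH(COBr): acyl halide, 1 C=O (running total 1).
CO: ketone, 1 C=O (running total 2).
CH(COCH3): ketone, 1 C=O (running total 3).
CH(COOCH3): ester, 1 C=O (running total 4).
CH(COCH3): ketone, 1 C=O (running total 5).
CH(CONH2): amide, 1 C=O (running total 6).
COOCH2CH3: ester, 1 C=O (running total 7).

7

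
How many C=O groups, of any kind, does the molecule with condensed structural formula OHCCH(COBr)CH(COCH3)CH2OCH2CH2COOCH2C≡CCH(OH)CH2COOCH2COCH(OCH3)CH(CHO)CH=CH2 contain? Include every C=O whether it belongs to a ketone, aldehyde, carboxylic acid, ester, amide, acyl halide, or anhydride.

OHC: aldehyde, 1 C=O (running total 1).
CH(COBr): acyl halide, 1 C=O (running total 2).
CH(COCH3): ketone, 1 C=O (running total 3).
CH2COOCH2: ester, 1 C=O (running total 4).
CH2COOCH2: ester, 1 C=O (running total 5).
CO: ketone, 1 C=O (running total 6).
CH(CHO): aldehyde, 1 C=O (running total 7).

7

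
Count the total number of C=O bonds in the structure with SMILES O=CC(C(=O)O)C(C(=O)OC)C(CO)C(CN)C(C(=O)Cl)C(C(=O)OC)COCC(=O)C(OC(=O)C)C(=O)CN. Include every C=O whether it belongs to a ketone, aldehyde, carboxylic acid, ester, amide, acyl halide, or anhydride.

OHC: aldehyde, 1 C=O (running total 1).
CH(COOH): carboxylic acid, 1 C=O (running total 2).
CH(COOCH3): ester, 1 C=O (running total 3).
CH(COCl): acyl halide, 1 C=O (running total 4).
CH(COOCH3): ester, 1 C=O (running total 5).
CO: ketone, 1 C=O (running total 6).
CH(OCOCH3): ester, 1 C=O (running total 7).
CO: ketone, 1 C=O (running total 8).

8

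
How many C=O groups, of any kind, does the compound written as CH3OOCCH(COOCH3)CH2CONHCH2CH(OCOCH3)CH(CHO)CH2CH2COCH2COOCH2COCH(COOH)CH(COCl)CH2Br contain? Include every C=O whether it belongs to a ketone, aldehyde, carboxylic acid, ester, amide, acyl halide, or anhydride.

CH3OOC: ester, 1 C=O (running total 1).
CH(COOCH3): ester, 1 C=O (running total 2).
CH2CONHCH2: amide, 1 C=O (running total 3).
CH(OCOCH3): ester, 1 C=O (running total 4).
CH(CHO): aldehyde, 1 C=O (running total 5).
CO: ketone, 1 C=O (running total 6).
CH2COOCH2: ester, 1 C=O (running total 7).
CO: ketone, 1 C=O (running total 8).
CH(COOH): carboxylic acid, 1 C=O (running total 9).
CH(COCl): acyl halide, 1 C=O (running total 10).

10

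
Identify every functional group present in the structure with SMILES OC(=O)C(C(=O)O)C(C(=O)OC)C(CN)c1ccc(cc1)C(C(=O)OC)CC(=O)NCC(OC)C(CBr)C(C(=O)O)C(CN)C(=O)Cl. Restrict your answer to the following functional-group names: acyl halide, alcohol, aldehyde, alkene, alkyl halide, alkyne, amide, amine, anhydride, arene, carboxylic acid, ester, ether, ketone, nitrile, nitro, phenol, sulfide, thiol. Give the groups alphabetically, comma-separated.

acyl halide, alkyl halide, amide, amine, arene, carboxylic acid, ester, ether

–COOH: carbonyl C bonded to –OH and C → carboxylic acid (the –OH is not a separate alcohol).
pendant –COOH: carbonyl C bonded to C and –OH → carboxylic acid.
pendant –COOCH3: carbonyl C bonded to C and –OCH3 → ester.
pendant –CH2NH2: N on sp³ C, no adjacent C=O → amine.
para-disubstituted benzene ring → arene.
pendant –COOCH3: carbonyl C bonded to C and –OCH3 → ester.
–C(=O)–N– linkage → amide (the N is not an amine).
pendant –OCH3: C–O–C with sp³ C, no adjacent C=O → ether.
pendant –CH2X: halogen on sp³ carbon → alkyl halide.
pendant –COOH: carbonyl C bonded to C and –OH → carboxylic acid.
pendant –CH2NH2: N on sp³ C, no adjacent C=O → amine.
–C(=O)Cl: carbonyl C bonded to C and to a halogen → acyl halide (not alkyl halide).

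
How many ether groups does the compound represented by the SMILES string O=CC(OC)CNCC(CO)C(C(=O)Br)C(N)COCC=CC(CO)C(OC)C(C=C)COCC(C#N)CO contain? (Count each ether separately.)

Working along the chain:
  OHC: terminal –CHO: carbonyl C bonded to H and C → aldehyde.
  CH(OCH3): pendant –OCH3: C–O–C with sp³ C, no adjacent C=O → ether.
  CH2NHCH2: C–N–C with sp³ carbons and no adjacent C=O → amine (secondary).
  CH(CH2OH): pendant –CH2OH on an sp³ backbone C → alcohol.
  CH(COBr): pendant –C(=O)X: carbonyl C bonded to C and halogen → acyl halide.
  CH(NH2): –NH2 on an sp³ carbon with no adjacent C=O → amine.
  CH2OCH2: C–O–C with sp³ carbons on both sides and no adjacent C=O → ether.
  CH=CH: C=C double bond → alkene.
  CH(CH2OH): pendant –CH2OH on an sp³ backbone C → alcohol.
  CH(OCH3): pendant –OCH3: C–O–C with sp³ C, no adjacent C=O → ether.
  CH(CH=CH2): pendant –CH=CH2: C=C double bond → alkene.
  CH2OCH2: C–O–C with sp³ carbons on both sides and no adjacent C=O → ether.
  CH(CN): pendant –C≡N: nitrile.
  CH2OH: –OH on an sp³ carbon → alcohol.
Ether appears at: CH(OCH3), CH2OCH2, CH(OCH3), CH2OCH2 → 4.

4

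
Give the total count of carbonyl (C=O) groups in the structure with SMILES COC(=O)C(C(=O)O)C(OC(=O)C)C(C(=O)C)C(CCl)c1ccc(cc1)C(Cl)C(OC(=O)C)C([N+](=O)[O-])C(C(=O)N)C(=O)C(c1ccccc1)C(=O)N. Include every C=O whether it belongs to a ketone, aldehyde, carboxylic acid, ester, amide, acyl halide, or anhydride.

8

CH3OOC: ester, 1 C=O (running total 1).
CH(COOH): carboxylic acid, 1 C=O (running total 2).
CH(OCOCH3): ester, 1 C=O (running total 3).
CH(COCH3): ketone, 1 C=O (running total 4).
CH(OCOCH3): ester, 1 C=O (running total 5).
CH(CONH2): amide, 1 C=O (running total 6).
CO: ketone, 1 C=O (running total 7).
CONH2: amide, 1 C=O (running total 8).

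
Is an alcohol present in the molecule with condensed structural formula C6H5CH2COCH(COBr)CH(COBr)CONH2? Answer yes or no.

no

C6H5– phenyl ring → arene.
–C(=O)– with carbon on both sides → ketone.
pendant –C(=O)X: carbonyl C bonded to C and halogen → acyl halide.
pendant –C(=O)X: carbonyl C bonded to C and halogen → acyl halide.
–C(=O)NH2: carbonyl C bonded to C and to N → amide (the N is not a separate amine).
The groups actually present are: acyl halide, amide, arene, ketone.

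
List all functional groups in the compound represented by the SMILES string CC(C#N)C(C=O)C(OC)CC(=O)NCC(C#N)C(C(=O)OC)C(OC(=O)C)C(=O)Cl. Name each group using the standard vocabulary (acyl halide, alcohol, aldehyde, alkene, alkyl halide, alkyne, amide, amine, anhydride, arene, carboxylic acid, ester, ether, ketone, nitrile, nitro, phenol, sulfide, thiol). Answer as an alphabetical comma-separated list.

acyl halide, aldehyde, amide, ester, ether, nitrile

Reading the structure from left to right:
  CH(CN): pendant –C≡N: nitrile.
  CH(CHO): pendant –CHO: carbonyl C bonded to C and H → aldehyde.
  CH(OCH3): pendant –OCH3: C–O–C with sp³ C, no adjacent C=O → ether.
  CH2CONHCH2: –C(=O)–N– linkage → amide (the N is not an amine).
  CH(CN): pendant –C≡N: nitrile.
  CH(COOCH3): pendant –COOCH3: carbonyl C bonded to C and –OCH3 → ester.
  CH(OCOCH3): pendant –OC(=O)CH3: an acyloxy group → ester.
  COCl: –C(=O)Cl: carbonyl C bonded to C and to a halogen → acyl halide (not alkyl halide).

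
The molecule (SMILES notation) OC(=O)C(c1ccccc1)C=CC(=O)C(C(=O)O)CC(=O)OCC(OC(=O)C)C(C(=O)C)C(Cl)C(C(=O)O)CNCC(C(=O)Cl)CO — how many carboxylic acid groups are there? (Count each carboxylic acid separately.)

Taking each segment in turn:
  HOOC: –COOH: carbonyl C bonded to –OH and C → carboxylic acid (the –OH is not a separate alcohol).
  CH(C6H5): pendant –C6H5: benzene ring → arene.
  CH=CH: C=C double bond → alkene.
  CO: –C(=O)– with carbon on both sides → ketone.
  CH(COOH): pendant –COOH: carbonyl C bonded to C and –OH → carboxylic acid.
  CH2COOCH2: –C(=O)–O–C with C on the carbonyl side → ester.
  CH(OCOCH3): pendant –OC(=O)CH3: an acyloxy group → ester.
  CH(COCH3): pendant –COCH3: carbonyl C bonded to two carbons → ketone.
  CH(Cl): halogen on an sp³ carbon → alkyl halide.
  CH(COOH): pendant –COOH: carbonyl C bonded to C and –OH → carboxylic acid.
  CH2NHCH2: C–N–C with sp³ carbons and no adjacent C=O → amine (secondary).
  CH(COCl): pendant –C(=O)X: carbonyl C bonded to C and halogen → acyl halide.
  CH2OH: –OH on an sp³ carbon → alcohol.
Carboxylic acid appears at: HOOC, CH(COOH), CH(COOH) → 3.

3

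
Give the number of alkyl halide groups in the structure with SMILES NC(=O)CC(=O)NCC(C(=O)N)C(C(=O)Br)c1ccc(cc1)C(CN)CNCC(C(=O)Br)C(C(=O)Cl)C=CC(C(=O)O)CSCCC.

–C(=O)NH2: carbonyl C bonded to C and to N → amide (the N is not a separate amine).
–C(=O)–N– linkage → amide (the N is not an amine).
pendant –CONH2: carbonyl C bonded to C and N → amide.
pendant –C(=O)X: carbonyl C bonded to C and halogen → acyl halide.
para-disubstituted benzene ring → arene.
pendant –CH2NH2: N on sp³ C, no adjacent C=O → amine.
C–N–C with sp³ carbons and no adjacent C=O → amine (secondary).
pendant –C(=O)X: carbonyl C bonded to C and halogen → acyl halide.
pendant –C(=O)X: carbonyl C bonded to C and halogen → acyl halide.
C=C double bond → alkene.
pendant –COOH: carbonyl C bonded to C and –OH → carboxylic acid.
C–S–C linkage → sulfide (thioether).
No segment is a alkyl halide: CH(COBr) is acyl halide, not alkyl halide; CH(COBr) is acyl halide, not alkyl halide; CH(COCl) is acyl halide, not alkyl halide. → 0.

0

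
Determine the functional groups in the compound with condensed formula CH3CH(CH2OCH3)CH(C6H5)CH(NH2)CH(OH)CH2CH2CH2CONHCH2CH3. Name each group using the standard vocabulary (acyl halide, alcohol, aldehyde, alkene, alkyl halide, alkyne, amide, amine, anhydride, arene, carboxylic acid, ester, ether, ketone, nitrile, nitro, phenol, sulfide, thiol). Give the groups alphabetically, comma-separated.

Taking each segment in turn:
  CH(CH2OCH3): pendant –CH2OCH3: C–O–C linkage → ether.
  CH(C6H5): pendant –C6H5: benzene ring → arene.
  CH(NH2): –NH2 on an sp³ carbon with no adjacent C=O → amine.
  CH(OH): –OH on an sp³ carbon → alcohol (secondary).
  CH2CONHCH2: –C(=O)–N– linkage → amide (the N is not an amine).

alcohol, amide, amine, arene, ether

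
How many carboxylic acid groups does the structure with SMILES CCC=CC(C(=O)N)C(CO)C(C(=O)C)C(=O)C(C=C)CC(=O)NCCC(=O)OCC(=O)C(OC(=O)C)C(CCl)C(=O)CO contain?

0

Taking each segment in turn:
  CH=CH: C=C double bond → alkene.
  CH(CONH2): pendant –CONH2: carbonyl C bonded to C and N → amide.
  CH(CH2OH): pendant –CH2OH on an sp³ backbone C → alcohol.
  CH(COCH3): pendant –COCH3: carbonyl C bonded to two carbons → ketone.
  CO: –C(=O)– with carbon on both sides → ketone.
  CH(CH=CH2): pendant –CH=CH2: C=C double bond → alkene.
  CH2CONHCH2: –C(=O)–N– linkage → amide (the N is not an amine).
  CH2COOCH2: –C(=O)–O–C with C on the carbonyl side → ester.
  CO: –C(=O)– with carbon on both sides → ketone.
  CH(OCOCH3): pendant –OC(=O)CH3: an acyloxy group → ester.
  CH(CH2Cl): pendant –CH2X: halogen on sp³ carbon → alkyl halide.
  CO: –C(=O)– with carbon on both sides → ketone.
  CH2OH: –OH on an sp³ carbon → alcohol.
No segment is a carboxylic acid: CH(CONH2) is amide, not carboxylic acid; CH(CH2OH) is alcohol, not carboxylic acid; CH2CONHCH2 is amide, not carboxylic acid. → 0.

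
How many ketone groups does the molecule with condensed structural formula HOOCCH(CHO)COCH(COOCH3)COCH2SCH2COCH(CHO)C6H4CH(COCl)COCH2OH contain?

4

Working along the chain:
  HOOC: –COOH: carbonyl C bonded to –OH and C → carboxylic acid (the –OH is not a separate alcohol).
  CH(CHO): pendant –CHO: carbonyl C bonded to C and H → aldehyde.
  CO: –C(=O)– with carbon on both sides → ketone.
  CH(COOCH3): pendant –COOCH3: carbonyl C bonded to C and –OCH3 → ester.
  CO: –C(=O)– with carbon on both sides → ketone.
  CH2SCH2: C–S–C linkage → sulfide (thioether).
  CO: –C(=O)– with carbon on both sides → ketone.
  CH(CHO): pendant –CHO: carbonyl C bonded to C and H → aldehyde.
  C6H4: para-disubstituted benzene ring → arene.
  CH(COCl): pendant –C(=O)X: carbonyl C bonded to C and halogen → acyl halide.
  CO: –C(=O)– with carbon on both sides → ketone.
  CH2OH: –OH on an sp³ carbon → alcohol.
Ketone appears at: CO, CO, CO, CO → 4.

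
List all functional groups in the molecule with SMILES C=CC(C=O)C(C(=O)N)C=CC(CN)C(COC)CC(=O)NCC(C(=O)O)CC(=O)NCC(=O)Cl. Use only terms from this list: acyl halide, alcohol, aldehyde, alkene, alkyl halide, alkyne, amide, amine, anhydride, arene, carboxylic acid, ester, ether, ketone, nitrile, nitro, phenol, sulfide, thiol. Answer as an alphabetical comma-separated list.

acyl halide, aldehyde, alkene, amide, amine, carboxylic acid, ether

Working along the chain:
  CH2=CH: C=C double bond → alkene.
  CH(CHO): pendant –CHO: carbonyl C bonded to C and H → aldehyde.
  CH(CONH2): pendant –CONH2: carbonyl C bonded to C and N → amide.
  CH=CH: C=C double bond → alkene.
  CH(CH2NH2): pendant –CH2NH2: N on sp³ C, no adjacent C=O → amine.
  CH(CH2OCH3): pendant –CH2OCH3: C–O–C linkage → ether.
  CH2CONHCH2: –C(=O)–N– linkage → amide (the N is not an amine).
  CH(COOH): pendant –COOH: carbonyl C bonded to C and –OH → carboxylic acid.
  CH2CONHCH2: –C(=O)–N– linkage → amide (the N is not an amine).
  COCl: –C(=O)Cl: carbonyl C bonded to C and to a halogen → acyl halide (not alkyl halide).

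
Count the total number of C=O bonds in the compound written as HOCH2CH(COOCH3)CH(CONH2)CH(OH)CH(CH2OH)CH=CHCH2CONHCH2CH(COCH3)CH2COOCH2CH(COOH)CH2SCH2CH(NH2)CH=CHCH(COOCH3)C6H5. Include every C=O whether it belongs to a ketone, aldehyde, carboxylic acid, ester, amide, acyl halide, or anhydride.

CH(COOCH3): ester, 1 C=O (running total 1).
CH(CONH2): amide, 1 C=O (running total 2).
CH2CONHCH2: amide, 1 C=O (running total 3).
CH(COCH3): ketone, 1 C=O (running total 4).
CH2COOCH2: ester, 1 C=O (running total 5).
CH(COOH): carboxylic acid, 1 C=O (running total 6).
CH(COOCH3): ester, 1 C=O (running total 7).

7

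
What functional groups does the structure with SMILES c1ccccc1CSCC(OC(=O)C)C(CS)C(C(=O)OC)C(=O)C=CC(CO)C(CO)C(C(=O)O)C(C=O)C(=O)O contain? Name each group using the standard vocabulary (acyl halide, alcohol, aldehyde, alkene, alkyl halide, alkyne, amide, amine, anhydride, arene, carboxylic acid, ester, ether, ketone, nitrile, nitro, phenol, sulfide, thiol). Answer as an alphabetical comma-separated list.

C6H5– phenyl ring → arene.
C–S–C linkage → sulfide (thioether).
pendant –OC(=O)CH3: an acyloxy group → ester.
pendant –CH2SH → thiol.
pendant –COOCH3: carbonyl C bonded to C and –OCH3 → ester.
–C(=O)– with carbon on both sides → ketone.
C=C double bond → alkene.
pendant –CH2OH on an sp³ backbone C → alcohol.
pendant –CH2OH on an sp³ backbone C → alcohol.
pendant –COOH: carbonyl C bonded to C and –OH → carboxylic acid.
pendant –CHO: carbonyl C bonded to C and H → aldehyde.
–COOH: carbonyl C bonded to –OH and C → carboxylic acid (the –OH is not a separate alcohol).

alcohol, aldehyde, alkene, arene, carboxylic acid, ester, ketone, sulfide, thiol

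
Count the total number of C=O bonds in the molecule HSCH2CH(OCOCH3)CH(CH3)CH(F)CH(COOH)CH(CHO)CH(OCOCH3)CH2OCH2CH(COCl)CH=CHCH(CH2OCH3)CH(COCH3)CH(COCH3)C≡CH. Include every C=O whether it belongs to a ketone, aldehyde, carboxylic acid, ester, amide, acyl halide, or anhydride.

7

CH(OCOCH3): ester, 1 C=O (running total 1).
CH(COOH): carboxylic acid, 1 C=O (running total 2).
CH(CHO): aldehyde, 1 C=O (running total 3).
CH(OCOCH3): ester, 1 C=O (running total 4).
CH(COCl): acyl halide, 1 C=O (running total 5).
CH(COCH3): ketone, 1 C=O (running total 6).
CH(COCH3): ketone, 1 C=O (running total 7).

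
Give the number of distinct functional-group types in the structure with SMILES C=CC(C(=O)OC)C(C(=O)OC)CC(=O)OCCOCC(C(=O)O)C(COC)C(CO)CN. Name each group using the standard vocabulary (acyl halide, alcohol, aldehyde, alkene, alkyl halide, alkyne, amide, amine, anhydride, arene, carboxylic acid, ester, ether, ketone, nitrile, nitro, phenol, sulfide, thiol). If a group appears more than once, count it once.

6

Working along the chain:
  CH2=CH: C=C double bond → alkene.
  CH(COOCH3): pendant –COOCH3: carbonyl C bonded to C and –OCH3 → ester.
  CH(COOCH3): pendant –COOCH3: carbonyl C bonded to C and –OCH3 → ester.
  CH2COOCH2: –C(=O)–O–C with C on the carbonyl side → ester.
  CH2OCH2: C–O–C with sp³ carbons on both sides and no adjacent C=O → ether.
  CH(COOH): pendant –COOH: carbonyl C bonded to C and –OH → carboxylic acid.
  CH(CH2OCH3): pendant –CH2OCH3: C–O–C linkage → ether.
  CH(CH2OH): pendant –CH2OH on an sp³ backbone C → alcohol.
  CH2NH2: –NH2 on an sp³ carbon with no adjacent C=O → amine.
Distinct types present: alcohol, alkene, amine, carboxylic acid, ester, ether.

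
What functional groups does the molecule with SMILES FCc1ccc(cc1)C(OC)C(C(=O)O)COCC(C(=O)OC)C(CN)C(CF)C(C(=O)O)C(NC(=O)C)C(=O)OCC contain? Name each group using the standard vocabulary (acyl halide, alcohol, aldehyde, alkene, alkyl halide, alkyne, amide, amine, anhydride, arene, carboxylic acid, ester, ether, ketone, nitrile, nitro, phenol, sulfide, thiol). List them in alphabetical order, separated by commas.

alkyl halide, amide, amine, arene, carboxylic acid, ester, ether

Taking each segment in turn:
  FCH2: halogen on an sp³ carbon → alkyl halide.
  C6H4: para-disubstituted benzene ring → arene.
  CH(OCH3): pendant –OCH3: C–O–C with sp³ C, no adjacent C=O → ether.
  CH(COOH): pendant –COOH: carbonyl C bonded to C and –OH → carboxylic acid.
  CH2OCH2: C–O–C with sp³ carbons on both sides and no adjacent C=O → ether.
  CH(COOCH3): pendant –COOCH3: carbonyl C bonded to C and –OCH3 → ester.
  CH(CH2NH2): pendant –CH2NH2: N on sp³ C, no adjacent C=O → amine.
  CH(CH2F): pendant –CH2X: halogen on sp³ carbon → alkyl halide.
  CH(COOH): pendant –COOH: carbonyl C bonded to C and –OH → carboxylic acid.
  CH(NHCOCH3): pendant –NHC(=O)CH3: N bonded to a carbonyl → amide (not amine).
  COOCH2CH3: –C(=O)OCH2CH3: carbonyl C bonded to C and to –OEt → ester.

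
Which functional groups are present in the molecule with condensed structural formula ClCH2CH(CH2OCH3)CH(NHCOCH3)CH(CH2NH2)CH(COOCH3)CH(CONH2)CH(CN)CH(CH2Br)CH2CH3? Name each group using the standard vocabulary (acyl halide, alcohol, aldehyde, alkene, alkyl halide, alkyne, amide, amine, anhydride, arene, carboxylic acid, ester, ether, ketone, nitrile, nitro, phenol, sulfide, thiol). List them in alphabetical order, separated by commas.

alkyl halide, amide, amine, ester, ether, nitrile

halogen on an sp³ carbon → alkyl halide.
pendant –CH2OCH3: C–O–C linkage → ether.
pendant –NHC(=O)CH3: N bonded to a carbonyl → amide (not amine).
pendant –CH2NH2: N on sp³ C, no adjacent C=O → amine.
pendant –COOCH3: carbonyl C bonded to C and –OCH3 → ester.
pendant –CONH2: carbonyl C bonded to C and N → amide.
pendant –C≡N: nitrile.
pendant –CH2X: halogen on sp³ carbon → alkyl halide.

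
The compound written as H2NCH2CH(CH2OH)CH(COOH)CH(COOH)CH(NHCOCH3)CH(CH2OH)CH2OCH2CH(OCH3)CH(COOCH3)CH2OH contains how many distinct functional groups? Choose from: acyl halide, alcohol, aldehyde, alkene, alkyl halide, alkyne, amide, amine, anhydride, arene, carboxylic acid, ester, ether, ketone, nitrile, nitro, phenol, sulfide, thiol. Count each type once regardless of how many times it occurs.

6

–NH2 on an sp³ carbon with no adjacent C=O → amine.
pendant –CH2OH on an sp³ backbone C → alcohol.
pendant –COOH: carbonyl C bonded to C and –OH → carboxylic acid.
pendant –COOH: carbonyl C bonded to C and –OH → carboxylic acid.
pendant –NHC(=O)CH3: N bonded to a carbonyl → amide (not amine).
pendant –CH2OH on an sp³ backbone C → alcohol.
C–O–C with sp³ carbons on both sides and no adjacent C=O → ether.
pendant –OCH3: C–O–C with sp³ C, no adjacent C=O → ether.
pendant –COOCH3: carbonyl C bonded to C and –OCH3 → ester.
–OH on an sp³ carbon → alcohol.
Distinct types present: alcohol, amide, amine, carboxylic acid, ester, ether.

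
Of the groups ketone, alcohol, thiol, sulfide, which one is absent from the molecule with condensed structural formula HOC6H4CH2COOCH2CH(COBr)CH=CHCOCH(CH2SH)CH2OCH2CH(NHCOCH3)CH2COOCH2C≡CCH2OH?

thiol: present (CH(CH2SH) — pendant –CH2SH → thiol).
ketone: present (CO — –C(=O)– with carbon on both sides → ketone).
alcohol: present (CH2OH — –OH on an sp³ carbon → alcohol).
sulfide: no segment matches this pattern.

sulfide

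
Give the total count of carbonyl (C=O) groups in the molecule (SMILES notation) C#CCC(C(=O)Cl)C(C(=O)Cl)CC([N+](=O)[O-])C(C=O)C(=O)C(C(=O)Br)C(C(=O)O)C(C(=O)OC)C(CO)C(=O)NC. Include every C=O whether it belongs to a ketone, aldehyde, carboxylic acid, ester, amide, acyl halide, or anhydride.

CH(COCl): acyl halide, 1 C=O (running total 1).
CH(COCl): acyl halide, 1 C=O (running total 2).
CH(CHO): aldehyde, 1 C=O (running total 3).
CO: ketone, 1 C=O (running total 4).
CH(COBr): acyl halide, 1 C=O (running total 5).
CH(COOH): carboxylic acid, 1 C=O (running total 6).
CH(COOCH3): ester, 1 C=O (running total 7).
CONHCH3: amide, 1 C=O (running total 8).

8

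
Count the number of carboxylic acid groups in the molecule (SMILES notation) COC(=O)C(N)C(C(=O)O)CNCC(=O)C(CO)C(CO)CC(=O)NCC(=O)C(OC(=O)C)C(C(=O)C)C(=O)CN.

Taking each segment in turn:
  CH3OOC: CH3O–C(=O)–: carbonyl C bonded to C and to –OCH3 → ester (not ketone + ether).
  CH(NH2): –NH2 on an sp³ carbon with no adjacent C=O → amine.
  CH(COOH): pendant –COOH: carbonyl C bonded to C and –OH → carboxylic acid.
  CH2NHCH2: C–N–C with sp³ carbons and no adjacent C=O → amine (secondary).
  CO: –C(=O)– with carbon on both sides → ketone.
  CH(CH2OH): pendant –CH2OH on an sp³ backbone C → alcohol.
  CH(CH2OH): pendant –CH2OH on an sp³ backbone C → alcohol.
  CH2CONHCH2: –C(=O)–N– linkage → amide (the N is not an amine).
  CO: –C(=O)– with carbon on both sides → ketone.
  CH(OCOCH3): pendant –OC(=O)CH3: an acyloxy group → ester.
  CH(COCH3): pendant –COCH3: carbonyl C bonded to two carbons → ketone.
  CO: –C(=O)– with carbon on both sides → ketone.
  CH2NH2: –NH2 on an sp³ carbon with no adjacent C=O → amine.
Carboxylic acid appears at: CH(COOH) → 1.

1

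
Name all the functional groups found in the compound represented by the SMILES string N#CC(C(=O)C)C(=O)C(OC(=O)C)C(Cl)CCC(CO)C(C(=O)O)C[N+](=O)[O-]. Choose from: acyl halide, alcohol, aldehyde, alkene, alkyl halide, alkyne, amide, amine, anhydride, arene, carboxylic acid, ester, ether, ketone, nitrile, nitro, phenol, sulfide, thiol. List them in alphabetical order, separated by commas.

N≡C–: carbon triple-bonded to nitrogen → nitrile.
pendant –COCH3: carbonyl C bonded to two carbons → ketone.
–C(=O)– with carbon on both sides → ketone.
pendant –OC(=O)CH3: an acyloxy group → ester.
halogen on an sp³ carbon → alkyl halide.
pendant –CH2OH on an sp³ backbone C → alcohol.
pendant –COOH: carbonyl C bonded to C and –OH → carboxylic acid.
–NO2 on carbon → nitro group.

alcohol, alkyl halide, carboxylic acid, ester, ketone, nitrile, nitro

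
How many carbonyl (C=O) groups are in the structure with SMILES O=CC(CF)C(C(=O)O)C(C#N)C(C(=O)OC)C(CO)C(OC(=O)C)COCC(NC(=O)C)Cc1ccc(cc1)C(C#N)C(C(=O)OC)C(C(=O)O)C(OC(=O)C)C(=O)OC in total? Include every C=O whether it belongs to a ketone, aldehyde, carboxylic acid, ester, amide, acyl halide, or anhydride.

9

OHC: aldehyde, 1 C=O (running total 1).
CH(COOH): carboxylic acid, 1 C=O (running total 2).
CH(COOCH3): ester, 1 C=O (running total 3).
CH(OCOCH3): ester, 1 C=O (running total 4).
CH(NHCOCH3): amide, 1 C=O (running total 5).
CH(COOCH3): ester, 1 C=O (running total 6).
CH(COOH): carboxylic acid, 1 C=O (running total 7).
CH(OCOCH3): ester, 1 C=O (running total 8).
COOCH3: ester, 1 C=O (running total 9).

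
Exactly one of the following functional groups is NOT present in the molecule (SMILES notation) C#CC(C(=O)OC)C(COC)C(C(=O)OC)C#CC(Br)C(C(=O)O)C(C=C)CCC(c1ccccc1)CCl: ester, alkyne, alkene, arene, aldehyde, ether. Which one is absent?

ether: present (CH(CH2OCH3) — pendant –CH2OCH3: C–O–C linkage → ether).
alkyne: present (HC≡C — C≡C triple bond → alkyne).
alkene: present (CH(CH=CH2) — pendant –CH=CH2: C=C double bond → alkene).
ester: present (CH(COOCH3) — pendant –COOCH3: carbonyl C bonded to C and –OCH3 → ester).
arene: present (CH(C6H5) — pendant –C6H5: benzene ring → arene).
aldehyde: absent. In CH(COOH), the carbonyl carbon bears –OH, not –H, so it is a carboxylic acid.

aldehyde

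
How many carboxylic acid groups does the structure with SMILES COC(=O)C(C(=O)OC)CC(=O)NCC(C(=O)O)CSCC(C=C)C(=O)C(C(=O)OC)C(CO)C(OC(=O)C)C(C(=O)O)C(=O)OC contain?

Working along the chain:
  CH3OOC: CH3O–C(=O)–: carbonyl C bonded to C and to –OCH3 → ester (not ketone + ether).
  CH(COOCH3): pendant –COOCH3: carbonyl C bonded to C and –OCH3 → ester.
  CH2CONHCH2: –C(=O)–N– linkage → amide (the N is not an amine).
  CH(COOH): pendant –COOH: carbonyl C bonded to C and –OH → carboxylic acid.
  CH2SCH2: C–S–C linkage → sulfide (thioether).
  CH(CH=CH2): pendant –CH=CH2: C=C double bond → alkene.
  CO: –C(=O)– with carbon on both sides → ketone.
  CH(COOCH3): pendant –COOCH3: carbonyl C bonded to C and –OCH3 → ester.
  CH(CH2OH): pendant –CH2OH on an sp³ backbone C → alcohol.
  CH(OCOCH3): pendant –OC(=O)CH3: an acyloxy group → ester.
  CH(COOH): pendant –COOH: carbonyl C bonded to C and –OH → carboxylic acid.
  COOCH3: –C(=O)OCH3: carbonyl C bonded to C and to –OCH3 → ester (not ketone + ether).
Carboxylic acid appears at: CH(COOH), CH(COOH) → 2.

2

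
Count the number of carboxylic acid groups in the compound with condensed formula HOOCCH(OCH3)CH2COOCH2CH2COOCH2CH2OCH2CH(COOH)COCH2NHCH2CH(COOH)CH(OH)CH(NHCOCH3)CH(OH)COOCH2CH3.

3

–COOH: carbonyl C bonded to –OH and C → carboxylic acid (the –OH is not a separate alcohol).
pendant –OCH3: C–O–C with sp³ C, no adjacent C=O → ether.
–C(=O)–O–C with C on the carbonyl side → ester.
–C(=O)–O–C with C on the carbonyl side → ester.
C–O–C with sp³ carbons on both sides and no adjacent C=O → ether.
pendant –COOH: carbonyl C bonded to C and –OH → carboxylic acid.
–C(=O)– with carbon on both sides → ketone.
C–N–C with sp³ carbons and no adjacent C=O → amine (secondary).
pendant –COOH: carbonyl C bonded to C and –OH → carboxylic acid.
–OH on an sp³ carbon → alcohol (secondary).
pendant –NHC(=O)CH3: N bonded to a carbonyl → amide (not amine).
–OH on an sp³ carbon → alcohol (secondary).
–C(=O)OCH2CH3: carbonyl C bonded to C and to –OEt → ester.
Carboxylic acid appears at: HOOC, CH(COOH), CH(COOH) → 3.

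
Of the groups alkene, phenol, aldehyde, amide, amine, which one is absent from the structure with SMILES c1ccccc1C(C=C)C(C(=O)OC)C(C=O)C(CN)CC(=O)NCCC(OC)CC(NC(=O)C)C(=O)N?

alkene: present (CH(CH=CH2) — pendant –CH=CH2: C=C double bond → alkene).
amine: present (CH(CH2NH2) — pendant –CH2NH2: N on sp³ C, no adjacent C=O → amine).
aldehyde: present (CH(CHO) — pendant –CHO: carbonyl C bonded to C and H → aldehyde).
amide: present (CH2CONHCH2 — –C(=O)–N– linkage → amide (the N is not an amine)).
phenol: no segment matches this pattern.

phenol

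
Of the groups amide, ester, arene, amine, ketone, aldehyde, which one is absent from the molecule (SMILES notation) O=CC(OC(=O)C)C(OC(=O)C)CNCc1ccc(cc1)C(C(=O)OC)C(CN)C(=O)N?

ketone

amine: present (CH2NHCH2 — C–N–C with sp³ carbons and no adjacent C=O → amine (secondary)).
amide: present (CONH2 — –C(=O)NH2: carbonyl C bonded to C and to N → amide (the N is not a separate amine)).
aldehyde: present (OHC — terminal –CHO: carbonyl C bonded to H and C → aldehyde).
ester: present (CH(OCOCH3) — pendant –OC(=O)CH3: an acyloxy group → ester).
arene: present (C6H4 — para-disubstituted benzene ring → arene).
ketone: absent. In each of CH(OCOCH3) and CH(COOCH3), the C=O is bonded to an –O–C group, which defines an ester, not a ketone. In CONH2, the C=O is bonded to nitrogen, which defines an amide, not a ketone. In OHC, the carbonyl carbon carries an H, so it is an aldehyde, not a ketone.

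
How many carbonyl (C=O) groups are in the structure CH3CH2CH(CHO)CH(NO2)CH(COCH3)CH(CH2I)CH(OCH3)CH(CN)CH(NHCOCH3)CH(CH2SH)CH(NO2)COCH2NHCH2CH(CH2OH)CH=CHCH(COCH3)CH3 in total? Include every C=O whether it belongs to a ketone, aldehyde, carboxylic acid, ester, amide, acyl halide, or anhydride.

5

CH(CHO): aldehyde, 1 C=O (running total 1).
CH(COCH3): ketone, 1 C=O (running total 2).
CH(NHCOCH3): amide, 1 C=O (running total 3).
CO: ketone, 1 C=O (running total 4).
CH(COCH3): ketone, 1 C=O (running total 5).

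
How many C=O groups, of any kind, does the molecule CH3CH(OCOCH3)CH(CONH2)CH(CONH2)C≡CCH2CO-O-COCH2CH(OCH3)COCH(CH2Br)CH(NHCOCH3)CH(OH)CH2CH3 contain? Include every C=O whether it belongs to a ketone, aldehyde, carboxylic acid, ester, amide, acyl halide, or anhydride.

CH(OCOCH3): ester, 1 C=O (running total 1).
CH(CONH2): amide, 1 C=O (running total 2).
CH(CONH2): amide, 1 C=O (running total 3).
CH2CO-O-COCH2: anhydride, 2 C=O (running total 5).
CO: ketone, 1 C=O (running total 6).
CH(NHCOCH3): amide, 1 C=O (running total 7).

7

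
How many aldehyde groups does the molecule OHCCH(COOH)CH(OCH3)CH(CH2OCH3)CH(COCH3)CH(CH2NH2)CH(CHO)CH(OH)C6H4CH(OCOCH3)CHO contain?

3

terminal –CHO: carbonyl C bonded to H and C → aldehyde.
pendant –COOH: carbonyl C bonded to C and –OH → carboxylic acid.
pendant –OCH3: C–O–C with sp³ C, no adjacent C=O → ether.
pendant –CH2OCH3: C–O–C linkage → ether.
pendant –COCH3: carbonyl C bonded to two carbons → ketone.
pendant –CH2NH2: N on sp³ C, no adjacent C=O → amine.
pendant –CHO: carbonyl C bonded to C and H → aldehyde.
–OH on an sp³ carbon → alcohol (secondary).
para-disubstituted benzene ring → arene.
pendant –OC(=O)CH3: an acyloxy group → ester.
terminal –CHO: carbonyl C bonded to H and C → aldehyde.
Aldehyde appears at: OHC, CH(CHO), CHO → 3.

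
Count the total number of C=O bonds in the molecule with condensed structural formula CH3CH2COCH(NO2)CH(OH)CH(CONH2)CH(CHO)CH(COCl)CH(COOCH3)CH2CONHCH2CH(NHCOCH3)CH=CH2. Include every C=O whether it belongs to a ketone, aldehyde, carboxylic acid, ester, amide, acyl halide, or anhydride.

CO: ketone, 1 C=O (running total 1).
CH(CONH2): amide, 1 C=O (running total 2).
CH(CHO): aldehyde, 1 C=O (running total 3).
CH(COCl): acyl halide, 1 C=O (running total 4).
CH(COOCH3): ester, 1 C=O (running total 5).
CH2CONHCH2: amide, 1 C=O (running total 6).
CH(NHCOCH3): amide, 1 C=O (running total 7).

7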